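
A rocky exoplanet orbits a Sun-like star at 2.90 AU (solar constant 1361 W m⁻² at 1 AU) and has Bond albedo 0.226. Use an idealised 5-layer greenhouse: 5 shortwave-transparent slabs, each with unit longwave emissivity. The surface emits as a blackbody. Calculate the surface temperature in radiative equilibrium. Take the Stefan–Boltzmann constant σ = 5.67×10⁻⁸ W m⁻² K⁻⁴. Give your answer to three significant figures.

Irradiance scales as 1/d², so S = 1361 W m⁻² × (1/2.90)² = 161.8 W m⁻².
Top-of-atmosphere balance: σT_e⁴ = S(1−α)/4 = 31.31 W m⁻² → T_e = 153.3 K.
For an N-layer opaque stack, T_s⁴ = (N+1)T_e⁴, hence T_s = (6)^(1/4)×153.3 K = 239.9 K.

240 K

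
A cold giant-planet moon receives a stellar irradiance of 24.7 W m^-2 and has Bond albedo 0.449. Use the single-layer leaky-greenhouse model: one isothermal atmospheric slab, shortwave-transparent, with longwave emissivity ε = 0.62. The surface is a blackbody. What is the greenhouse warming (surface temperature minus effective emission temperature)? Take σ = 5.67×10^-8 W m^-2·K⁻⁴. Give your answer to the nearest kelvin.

Effective emission temperature (TOA balance): σT_e⁴ = S(1−α)/4 = 3.402 W m^-2 → T_e = 88.01 K.
For a single slab of emissivity ε, T_s⁴ = 2T_e⁴/(2−ε); thus T_s = 88.01·(1.449)^(1/4) = 96.57 K.
Greenhouse warming: T_s − T_e = 8.555 K.

9 K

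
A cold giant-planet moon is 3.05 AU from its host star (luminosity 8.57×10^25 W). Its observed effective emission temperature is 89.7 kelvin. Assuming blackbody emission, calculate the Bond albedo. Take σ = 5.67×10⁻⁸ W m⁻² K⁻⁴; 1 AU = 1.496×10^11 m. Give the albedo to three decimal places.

d = 3.05 × 1.496×10^11 m = 4.563×10^11 m.
Spreading L over a sphere of radius d: S = 8.57×10^25/(4π·4.56×10^11²) = 32.76 W m⁻².
Energy balance: S(1−α)/4 = σT⁴, so 1−α = 4σT⁴/S.
4σT⁴ = 4·5.67×10⁻⁸·(89.7)⁴ = 14.68 W m⁻².
1−α = 14.68/32.76 = 0.4482, so α = 0.5518.

0.552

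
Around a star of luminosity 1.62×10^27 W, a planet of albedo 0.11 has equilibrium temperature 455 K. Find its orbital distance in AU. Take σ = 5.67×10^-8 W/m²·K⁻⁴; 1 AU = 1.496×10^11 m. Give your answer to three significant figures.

0.726 AU

Energy balance gives S = 4σT⁴/(1−α) = 10920 W/m².
From L = 4πd²S, d = √(1.62×10^27/(4π·10920)) = 1.086×10^11 m = 0.7262 AU.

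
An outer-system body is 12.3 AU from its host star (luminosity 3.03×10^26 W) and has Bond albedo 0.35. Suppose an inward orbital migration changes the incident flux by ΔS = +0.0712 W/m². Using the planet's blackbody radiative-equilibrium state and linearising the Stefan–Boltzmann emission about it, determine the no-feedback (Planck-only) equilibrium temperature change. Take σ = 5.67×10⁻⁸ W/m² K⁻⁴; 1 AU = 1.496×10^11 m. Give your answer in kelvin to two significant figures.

d = 12.3 × 1.496×10^11 m = 1.840×10^12 m.
S = L/(4πd²) = 7.121 W/m².
Reference equilibrium: T_e = [S(1−α)/(4σ)]^(1/4) = 67.21 K.
TOA radiative forcing: ΔF = (1−α)ΔS/4 = 0.65·(+0.0712)/4 = 0.01157 W/m².
The Planck feedback parameter is 4σT_e³ = 0.06887 W/m²/K.
ΔT₀ = ΔF/λ_P = 0.01157/0.06887 = 0.168 K.

0.17 kelvin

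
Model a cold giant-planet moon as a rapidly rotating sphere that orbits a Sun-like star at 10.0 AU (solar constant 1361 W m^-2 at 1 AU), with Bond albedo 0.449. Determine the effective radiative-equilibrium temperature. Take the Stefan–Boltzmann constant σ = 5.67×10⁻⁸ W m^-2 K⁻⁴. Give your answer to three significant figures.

Flux at the orbit: S = 1361/(10.0)² = 13.61 W m^-2.
The planet absorbs (1−α)S over its disc πR² and re-emits over 4πR², so the mean absorbed flux is (1−0.449)·13.61/4 = 1.875 W m^-2.
Set σT⁴ = 1.875 → T = (1.875/σ)^(1/4) = 75.83 K.

75.8 K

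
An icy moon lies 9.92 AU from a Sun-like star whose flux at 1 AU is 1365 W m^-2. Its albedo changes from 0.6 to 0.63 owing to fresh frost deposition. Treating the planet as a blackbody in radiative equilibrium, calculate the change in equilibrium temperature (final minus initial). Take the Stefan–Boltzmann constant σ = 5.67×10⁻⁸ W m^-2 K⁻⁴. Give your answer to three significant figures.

-1.36 K

By the inverse-square law, S = 1365/9.92² = 13.87 W m^-2.
With α = 0.6, T₁ = 70.33 K.
With α = 0.63, T₂ = 68.97 K.
ΔT = T₂ − T₁ = -1.357 K.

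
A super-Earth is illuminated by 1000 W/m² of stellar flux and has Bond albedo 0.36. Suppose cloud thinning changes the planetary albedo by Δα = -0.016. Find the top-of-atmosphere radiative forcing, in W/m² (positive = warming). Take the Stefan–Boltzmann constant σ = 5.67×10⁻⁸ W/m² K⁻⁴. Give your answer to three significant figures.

4.00 W/m²

The change in absorbed flux is Δ[S(1−α)/4] = −SΔα/4 = 4.000 W/m².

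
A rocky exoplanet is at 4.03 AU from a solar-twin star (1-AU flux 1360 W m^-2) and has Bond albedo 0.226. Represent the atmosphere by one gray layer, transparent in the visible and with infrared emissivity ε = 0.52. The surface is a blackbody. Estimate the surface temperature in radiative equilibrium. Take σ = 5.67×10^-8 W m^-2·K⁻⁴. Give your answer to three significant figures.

By the inverse-square law, S = 1360/4.03² = 83.74 W m^-2.
At the top of the atmosphere, σT_e⁴ = S(1−α)/4 = 16.20 W m^-2, giving T_e = 130.0 K.
Surface balance with a leaky layer gives σT_s⁴ = σT_e⁴·2/(2−ε), so T_s = T_e·[2/(2−0.52)]^(1/4) = 140.2 K.

140 K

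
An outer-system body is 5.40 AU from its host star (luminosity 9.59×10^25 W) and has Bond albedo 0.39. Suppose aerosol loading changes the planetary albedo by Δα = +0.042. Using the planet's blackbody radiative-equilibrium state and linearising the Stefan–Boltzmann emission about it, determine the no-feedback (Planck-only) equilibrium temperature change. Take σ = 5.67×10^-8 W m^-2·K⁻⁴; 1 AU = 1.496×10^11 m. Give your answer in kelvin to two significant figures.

-1.3 K

d = 5.40 × 1.496×10^11 m = 8.078×10^11 m.
S = L/(4πd²) = 11.69 W m^-2.
Unperturbed T_e = [11.69·(1−0.39)/(4σ)]^¼ = 74.89 K.
TOA radiative forcing: ΔF = −S·Δα/4 = −11.69·(+0.042)/4 = -0.1228 W m^-2.
The Planck feedback parameter is 4σT_e³ = 0.09525 W m^-2/K.
ΔT₀ = ΔF/λ_P = -0.1228/0.09525 = -1.29 K.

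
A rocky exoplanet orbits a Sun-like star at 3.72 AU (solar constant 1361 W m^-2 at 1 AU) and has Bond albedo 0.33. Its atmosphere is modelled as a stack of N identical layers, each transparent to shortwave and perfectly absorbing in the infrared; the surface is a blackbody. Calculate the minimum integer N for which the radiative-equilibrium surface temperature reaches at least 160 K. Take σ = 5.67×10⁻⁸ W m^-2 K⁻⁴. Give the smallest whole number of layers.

By the inverse-square law, S = 1361/3.72² = 98.35 W m^-2.
Top-of-atmosphere balance: σT_e⁴ = S(1−α)/4 = 16.47 W m^-2 → T_e = 130.6 K.
Since T_s⁴ = (N+1)T_e⁴, we need N ≥ (T_s/T_e)⁴ − 1 = 1.256.
The minimum whole number is N = 2.

2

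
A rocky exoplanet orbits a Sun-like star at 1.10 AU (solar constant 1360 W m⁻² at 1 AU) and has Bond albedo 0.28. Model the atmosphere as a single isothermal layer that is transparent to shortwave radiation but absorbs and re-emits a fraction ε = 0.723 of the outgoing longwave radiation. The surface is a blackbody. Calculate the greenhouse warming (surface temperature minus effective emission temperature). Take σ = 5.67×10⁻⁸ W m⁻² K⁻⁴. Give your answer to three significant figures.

29.0 K

Irradiance scales as 1/d², so S = 1360 W m⁻² × (1/1.10)² = 1124 W m⁻².
Effective emission temperature (TOA balance): σT_e⁴ = S(1−α)/4 = 202.3 W m⁻² → T_e = 244.4 K.
For a single slab of emissivity ε, T_s⁴ = 2T_e⁴/(2−ε); thus T_s = 244.4·(1.566)^(1/4) = 273.4 K.
Greenhouse warming: T_s − T_e = 29.01 K.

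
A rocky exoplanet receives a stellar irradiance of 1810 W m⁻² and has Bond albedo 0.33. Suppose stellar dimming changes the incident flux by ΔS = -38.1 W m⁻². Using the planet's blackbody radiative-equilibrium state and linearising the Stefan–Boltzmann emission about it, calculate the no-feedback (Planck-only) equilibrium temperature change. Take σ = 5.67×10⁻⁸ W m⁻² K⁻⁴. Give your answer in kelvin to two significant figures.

-1.4 K

Reference equilibrium: T_e = [S(1−α)/(4σ)]^(1/4) = 270.4 K.
Only a fraction (1−α) is absorbed and it's spread over 4πR², so ΔF = (1−α)ΔS/4 = -6.382 W m⁻².
The Planck feedback parameter is 4σT_e³ = 4.485 W m⁻²/K.
So ΔT₀ = -6.382/4.485 = -1.42 K.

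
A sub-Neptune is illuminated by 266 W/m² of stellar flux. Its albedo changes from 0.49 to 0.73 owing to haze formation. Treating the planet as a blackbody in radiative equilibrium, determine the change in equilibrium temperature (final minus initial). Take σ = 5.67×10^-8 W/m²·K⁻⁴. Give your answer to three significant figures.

-23.0 kelvin

Initial: T₁ = [S(1−0.49)/(4σ)]^(1/4) = 156.4 K.
Final:   T₂ = [S(1−0.73)/(4σ)]^(1/4) = 133.4 K.
Change: 133.4 − 156.4 = -22.99 K.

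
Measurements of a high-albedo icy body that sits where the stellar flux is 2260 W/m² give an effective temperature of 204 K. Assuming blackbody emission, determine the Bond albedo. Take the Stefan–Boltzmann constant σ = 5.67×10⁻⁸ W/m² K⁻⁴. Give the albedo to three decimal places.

Energy balance: S(1−α)/4 = σT⁴, so 1−α = 4σT⁴/S.
4σT⁴ = 4·5.67×10⁻⁸·(204)⁴ = 392.8 W/m².
1−α = 392.8/2260 = 0.1738, so α = 0.8262.

0.826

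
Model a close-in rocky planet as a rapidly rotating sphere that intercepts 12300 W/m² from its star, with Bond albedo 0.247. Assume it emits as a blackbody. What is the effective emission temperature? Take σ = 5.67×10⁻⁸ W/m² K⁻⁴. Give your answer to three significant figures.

450 K

The planet absorbs (1−α)S over its disc πR² and re-emits over 4πR², so the mean absorbed flux is (1−0.247)·12300/4 = 2315 W/m².
Balancing against σT⁴: T = (2315/5.67×10⁻⁸)^(1/4) = 449.5 K.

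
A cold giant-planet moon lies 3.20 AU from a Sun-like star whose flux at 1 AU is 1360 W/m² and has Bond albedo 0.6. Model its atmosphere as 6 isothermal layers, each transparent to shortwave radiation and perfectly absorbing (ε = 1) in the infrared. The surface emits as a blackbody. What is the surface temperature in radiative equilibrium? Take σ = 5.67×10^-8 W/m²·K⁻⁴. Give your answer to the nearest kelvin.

Irradiance scales as 1/d², so S = 1360 W/m² × (1/3.20)² = 132.8 W/m².
Top-of-atmosphere balance: σT_e⁴ = S(1−α)/4 = 13.28 W/m² → T_e = 123.7 K.
For an N-layer opaque stack, T_s⁴ = (N+1)T_e⁴, hence T_s = (7)^(1/4)×123.7 K = 201.2 K.

201 K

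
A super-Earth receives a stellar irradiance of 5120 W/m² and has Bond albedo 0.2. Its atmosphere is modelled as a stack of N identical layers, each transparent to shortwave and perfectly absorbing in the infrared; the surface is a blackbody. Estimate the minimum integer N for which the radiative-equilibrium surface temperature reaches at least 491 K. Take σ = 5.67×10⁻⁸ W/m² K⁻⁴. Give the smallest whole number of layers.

3

Top-of-atmosphere balance: σT_e⁴ = S(1−α)/4 = 1024 W/m² → T_e = 366.6 K.
Since T_s⁴ = (N+1)T_e⁴, we need N ≥ (T_s/T_e)⁴ − 1 = 2.218.
Rounding up, N = 3.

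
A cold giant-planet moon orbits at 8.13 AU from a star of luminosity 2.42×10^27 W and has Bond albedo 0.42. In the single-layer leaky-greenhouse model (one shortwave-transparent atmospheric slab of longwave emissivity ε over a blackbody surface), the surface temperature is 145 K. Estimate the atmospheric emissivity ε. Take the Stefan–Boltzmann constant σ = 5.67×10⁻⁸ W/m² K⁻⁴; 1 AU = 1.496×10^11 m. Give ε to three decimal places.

0.494

d = 8.13 × 1.496×10^11 m = 1.216×10^12 m.
Flux at the orbit: S = L/(4πd²) = 2.42×10^27/(4π·(1.22×10^12)²) = 130.2 W/m².
Effective temperature: T_e = [S(1−α)/(4σ)]^(1/4) = 135.1 K.
Inverting T_s⁴ = 2T_e⁴/(2−ε): (T_e/T_s)⁴ = 0.7531, so ε = 2(1 − 0.7531) = 0.4937.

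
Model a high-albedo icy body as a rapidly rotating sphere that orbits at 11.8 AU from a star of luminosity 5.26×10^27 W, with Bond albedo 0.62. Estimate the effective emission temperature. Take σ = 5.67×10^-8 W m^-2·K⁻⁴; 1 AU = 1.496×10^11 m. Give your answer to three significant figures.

122 kelvin

Orbital distance: d = 11.8 AU = 1.765×10^12 m.
S = L/(4πd²) = 134.3 W m^-2.
The planet absorbs (1−α)S over its disc πR² and re-emits over 4πR², so the mean absorbed flux is (1−0.62)·134.3/4 = 12.76 W m^-2.
Set σT⁴ = 12.76 → T = (12.76/σ)^(1/4) = 122.5 K.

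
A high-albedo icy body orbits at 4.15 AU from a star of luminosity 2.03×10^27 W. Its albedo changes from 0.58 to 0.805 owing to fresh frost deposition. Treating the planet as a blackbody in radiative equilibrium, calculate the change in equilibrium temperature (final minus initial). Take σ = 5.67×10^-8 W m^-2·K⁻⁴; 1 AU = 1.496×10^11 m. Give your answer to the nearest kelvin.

d = 4.15 × 1.496×10^11 m = 6.208×10^11 m.
S = L/(4πd²) = 419.1 W m^-2.
Before: T₁ = [419.1·0.42/(4σ)]^(1/4) = 166.9 K.
Final:   T₂ = [S(1−0.805)/(4σ)]^(1/4) = 137.8 K.
ΔT = T₂ − T₁ = -29.13 K.

-29 kelvin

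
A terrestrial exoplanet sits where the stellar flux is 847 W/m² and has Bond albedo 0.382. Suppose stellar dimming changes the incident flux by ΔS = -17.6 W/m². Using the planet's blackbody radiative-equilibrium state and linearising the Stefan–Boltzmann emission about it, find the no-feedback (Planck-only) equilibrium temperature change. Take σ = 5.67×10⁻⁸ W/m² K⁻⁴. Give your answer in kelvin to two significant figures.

The baseline emission temperature is T_e = 219.2 K.
TOA radiative forcing: ΔF = (1−α)ΔS/4 = 0.618·(-17.6)/4 = -2.719 W/m².
The Planck feedback parameter is 4σT_e³ = 2.388 W/m²/K.
ΔT₀ = ΔF/λ_P = -2.719/2.388 = -1.14 K.

-1.1 kelvin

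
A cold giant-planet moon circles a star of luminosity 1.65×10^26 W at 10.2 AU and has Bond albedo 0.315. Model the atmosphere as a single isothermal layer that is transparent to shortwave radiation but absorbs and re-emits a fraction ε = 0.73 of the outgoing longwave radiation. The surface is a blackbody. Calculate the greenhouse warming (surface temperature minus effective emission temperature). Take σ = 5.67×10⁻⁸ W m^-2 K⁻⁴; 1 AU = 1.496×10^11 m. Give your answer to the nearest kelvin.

8 K

Orbital distance: d = 10.2 AU = 1.526×10^12 m.
Spreading L over a sphere of radius d: S = 1.65×10^26/(4π·1.53×10^12²) = 5.639 W m^-2.
Effective emission temperature (TOA balance): σT_e⁴ = S(1−α)/4 = 0.9657 W m^-2 → T_e = 64.24 K.
For a single slab of emissivity ε, T_s⁴ = 2T_e⁴/(2−ε); thus T_s = 64.24·(1.575)^(1/4) = 71.96 K.
The atmosphere warms the surface by 7.724 K.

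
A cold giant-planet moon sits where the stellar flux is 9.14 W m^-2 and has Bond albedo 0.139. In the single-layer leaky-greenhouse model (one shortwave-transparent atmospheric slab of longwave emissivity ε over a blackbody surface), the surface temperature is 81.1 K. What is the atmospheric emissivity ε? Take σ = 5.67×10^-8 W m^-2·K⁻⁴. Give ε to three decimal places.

First, T_e = [9.140·(1−0.139)/(4σ)]^(1/4) = 76.75 K.
T_s⁴ = T_e⁴·2/(2−ε) → ε = 2 − 2(T_e/T_s)⁴ = 2 − 2·(76.75/81.1)⁴ = 0.3958.

0.396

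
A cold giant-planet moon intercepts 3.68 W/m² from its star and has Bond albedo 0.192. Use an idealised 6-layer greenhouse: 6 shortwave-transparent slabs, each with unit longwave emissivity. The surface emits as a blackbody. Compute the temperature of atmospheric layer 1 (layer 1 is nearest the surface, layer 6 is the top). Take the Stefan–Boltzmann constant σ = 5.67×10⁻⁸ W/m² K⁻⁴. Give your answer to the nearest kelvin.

OLR = S(1−α)/4 = 0.7434 W/m²; the top layer radiates at T_e = 60.17 K.
The net upward flux σT_e⁴ is constant between every pair of levels, so T_k⁴ = (N+1−k)T_e⁴.
T_1 = (6)^(1/4)·60.17 = 94.18 K.

94 K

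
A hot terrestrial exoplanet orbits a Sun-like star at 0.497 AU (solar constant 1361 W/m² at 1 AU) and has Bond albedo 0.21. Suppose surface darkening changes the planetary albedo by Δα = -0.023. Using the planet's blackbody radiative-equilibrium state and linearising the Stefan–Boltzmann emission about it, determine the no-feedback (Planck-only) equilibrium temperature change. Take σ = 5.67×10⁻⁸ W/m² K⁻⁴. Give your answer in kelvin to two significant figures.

2.7 K

Flux at the orbit: S = 1361/(0.497)² = 5510 W/m².
Unperturbed T_e = [5510·(1−0.21)/(4σ)]^¼ = 372.2 K.
ΔF = −(S/4)Δα = −(5510/4)×(-0.023) = 31.68 W/m².
Linearising σT⁴ gives d(σT⁴)/dT = 4σT_e³ = 11.69 W/m² per K.
Hence the no-feedback warming is ΔF/(4σT_e³) = 2.71 K.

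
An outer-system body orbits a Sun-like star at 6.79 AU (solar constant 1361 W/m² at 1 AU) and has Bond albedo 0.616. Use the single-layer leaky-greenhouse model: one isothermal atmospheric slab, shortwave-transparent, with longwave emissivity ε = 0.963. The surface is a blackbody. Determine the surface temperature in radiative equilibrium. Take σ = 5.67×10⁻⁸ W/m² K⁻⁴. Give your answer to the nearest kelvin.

Flux at the orbit: S = 1361/(6.79)² = 29.52 W/m².
At the top of the atmosphere, σT_e⁴ = S(1−α)/4 = 2.834 W/m², giving T_e = 84.08 K.
For a single slab of emissivity ε, T_s⁴ = 2T_e⁴/(2−ε); thus T_s = 84.08·(1.929)^(1/4) = 99.09 K.

99 K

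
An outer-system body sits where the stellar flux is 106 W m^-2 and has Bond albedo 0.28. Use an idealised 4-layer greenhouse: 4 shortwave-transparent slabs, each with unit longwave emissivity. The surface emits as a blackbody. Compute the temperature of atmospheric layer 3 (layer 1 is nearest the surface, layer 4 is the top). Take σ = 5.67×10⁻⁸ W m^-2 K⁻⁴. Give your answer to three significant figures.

161 kelvin

Top-of-atmosphere balance: σT_e⁴ = S(1−α)/4 = 19.08 W m^-2 → T_e = 135.4 K.
Each opaque layer satisfies 2T_j⁴ = T_{j−1}⁴ + T_{j+1}⁴, giving T_k⁴ = (N+1−k)T_e⁴.
With k = 3: T_3 = (4+1−3)^¼·135.4 K = 161.1 K.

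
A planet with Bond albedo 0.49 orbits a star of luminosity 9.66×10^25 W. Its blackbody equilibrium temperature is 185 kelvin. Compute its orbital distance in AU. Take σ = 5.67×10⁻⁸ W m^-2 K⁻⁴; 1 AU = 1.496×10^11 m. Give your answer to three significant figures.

The flux needed for this T is 4σT⁴/(1−0.49) = 520.9 W m^-2.
From L = 4πd²S, d = √(9.66×10^25/(4π·520.9)) = 1.215×10^11 m = 0.8120 AU.

0.812 AU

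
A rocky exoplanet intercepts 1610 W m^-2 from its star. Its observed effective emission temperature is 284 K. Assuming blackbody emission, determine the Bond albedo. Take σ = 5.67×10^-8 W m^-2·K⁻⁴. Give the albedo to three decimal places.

0.084

From σT⁴ = S(1−α)/4 we invert for α: 1−α = 4σT⁴/S.
σT⁴ = 368.9 W m^-2, so 4σT⁴ = 1475 W m^-2.
1−α = 1475/1610 = 0.9164, so α = 0.0836.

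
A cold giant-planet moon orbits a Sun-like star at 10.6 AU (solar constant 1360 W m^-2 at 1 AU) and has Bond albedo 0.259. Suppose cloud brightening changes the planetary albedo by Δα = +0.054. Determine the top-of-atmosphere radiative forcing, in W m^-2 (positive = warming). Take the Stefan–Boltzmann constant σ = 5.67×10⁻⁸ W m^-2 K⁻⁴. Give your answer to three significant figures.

-0.163 W m^-2

By the inverse-square law, S = 1360/10.6² = 12.10 W m^-2.
The change in absorbed flux is Δ[S(1−α)/4] = −SΔα/4 = -0.1634 W m^-2.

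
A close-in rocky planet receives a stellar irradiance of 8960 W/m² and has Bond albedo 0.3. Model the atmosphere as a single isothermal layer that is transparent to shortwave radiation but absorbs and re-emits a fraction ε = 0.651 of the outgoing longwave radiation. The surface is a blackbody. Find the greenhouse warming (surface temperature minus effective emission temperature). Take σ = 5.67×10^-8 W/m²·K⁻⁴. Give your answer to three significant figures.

42.2 K

At the top of the atmosphere, σT_e⁴ = S(1−α)/4 = 1568 W/m², giving T_e = 407.8 K.
Surface balance with a leaky layer gives σT_s⁴ = σT_e⁴·2/(2−ε), so T_s = T_e·[2/(2−0.651)]^(1/4) = 450.0 K.
T_s − T_e = 450.0 − 407.8 = 42.19 K.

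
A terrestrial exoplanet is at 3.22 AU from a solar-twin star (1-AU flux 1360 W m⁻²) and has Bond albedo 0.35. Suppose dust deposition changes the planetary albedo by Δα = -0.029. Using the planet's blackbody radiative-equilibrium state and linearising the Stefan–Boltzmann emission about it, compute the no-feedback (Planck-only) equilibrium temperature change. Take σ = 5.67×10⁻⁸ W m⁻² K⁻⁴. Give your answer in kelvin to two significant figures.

Irradiance scales as 1/d², so S = 1360 W m⁻² × (1/3.22)² = 131.2 W m⁻².
The baseline emission temperature is T_e = 139.2 K.
ΔF = −(S/4)Δα = −(131.2/4)×(-0.029) = 0.9510 W m⁻².
Linearising σT⁴ gives d(σT⁴)/dT = 4σT_e³ = 0.6123 W m⁻² per K.
Hence the no-feedback warming is ΔF/(4σT_e³) = 1.55 K.

1.6 kelvin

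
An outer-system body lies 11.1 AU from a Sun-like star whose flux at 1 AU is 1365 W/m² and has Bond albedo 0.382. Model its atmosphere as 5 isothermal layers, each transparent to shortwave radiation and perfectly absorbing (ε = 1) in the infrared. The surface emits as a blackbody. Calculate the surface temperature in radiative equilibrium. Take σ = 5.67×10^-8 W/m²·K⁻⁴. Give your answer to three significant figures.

116 K

Flux at the orbit: S = 1365/(11.1)² = 11.08 W/m².
Top-of-atmosphere balance: σT_e⁴ = S(1−α)/4 = 1.712 W/m² → T_e = 74.12 K.
With N = 5 opaque layers, T_s = (N+1)^(1/4)·T_e = 6^(1/4)·74.12 = 116.0 K.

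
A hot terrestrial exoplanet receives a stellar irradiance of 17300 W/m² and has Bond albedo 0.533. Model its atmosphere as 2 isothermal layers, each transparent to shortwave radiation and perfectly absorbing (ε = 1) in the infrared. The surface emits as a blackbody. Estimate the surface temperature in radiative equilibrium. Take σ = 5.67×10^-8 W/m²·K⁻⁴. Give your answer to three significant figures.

572 K

Top-of-atmosphere balance: σT_e⁴ = S(1−α)/4 = 2020 W/m² → T_e = 434.4 K.
Layer-by-layer balance gives σT_s⁴ = (N+1)σT_e⁴, so T_s = 3^¼·434.4 = 571.8 K.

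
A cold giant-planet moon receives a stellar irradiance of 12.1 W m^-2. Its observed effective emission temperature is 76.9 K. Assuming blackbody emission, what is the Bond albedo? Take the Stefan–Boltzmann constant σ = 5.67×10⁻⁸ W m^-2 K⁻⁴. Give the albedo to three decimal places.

0.345

From σT⁴ = S(1−α)/4 we invert for α: 1−α = 4σT⁴/S.
4σT⁴ = 4·5.67×10⁻⁸·(76.9)⁴ = 7.931 W m^-2.
1−α = 7.931/12.10 = 0.6555, so α = 0.3445.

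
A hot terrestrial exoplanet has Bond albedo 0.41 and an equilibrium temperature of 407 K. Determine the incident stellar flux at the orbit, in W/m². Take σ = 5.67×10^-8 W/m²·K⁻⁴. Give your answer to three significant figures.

Invert the energy balance for S: S = 4σT⁴/(1−α).
The emitted flux is σT⁴ = 1556 W/m².
S = 4·1556/0.59 = 10550 W/m².

10500 W/m²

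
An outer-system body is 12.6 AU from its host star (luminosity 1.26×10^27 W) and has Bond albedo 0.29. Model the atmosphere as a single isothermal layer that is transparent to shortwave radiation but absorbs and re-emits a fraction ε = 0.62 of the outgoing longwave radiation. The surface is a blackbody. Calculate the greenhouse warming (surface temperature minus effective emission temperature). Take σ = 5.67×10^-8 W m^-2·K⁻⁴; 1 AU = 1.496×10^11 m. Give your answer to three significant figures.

9.42 K

d = 12.6 × 1.496×10^11 m = 1.885×10^12 m.
S = L/(4πd²) = 28.22 W m^-2.
The planet radiates to space at T_e = [S(1−α)/(4σ)]^(1/4) = 96.95 K.
For a single slab of emissivity ε, T_s⁴ = 2T_e⁴/(2−ε); thus T_s = 96.95·(1.449)^(1/4) = 106.4 K.
Greenhouse warming: T_s − T_e = 9.424 K.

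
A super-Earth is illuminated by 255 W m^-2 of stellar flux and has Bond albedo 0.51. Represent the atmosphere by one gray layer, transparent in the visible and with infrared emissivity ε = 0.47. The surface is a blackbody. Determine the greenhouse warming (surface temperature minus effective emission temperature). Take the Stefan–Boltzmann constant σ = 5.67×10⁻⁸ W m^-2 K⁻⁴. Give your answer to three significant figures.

Effective emission temperature (TOA balance): σT_e⁴ = S(1−α)/4 = 31.24 W m^-2 → T_e = 153.2 K.
Surface balance with a leaky layer gives σT_s⁴ = σT_e⁴·2/(2−ε), so T_s = T_e·[2/(2−0.47)]^(1/4) = 163.8 K.
The atmosphere warms the surface by 10.61 K.

10.6 K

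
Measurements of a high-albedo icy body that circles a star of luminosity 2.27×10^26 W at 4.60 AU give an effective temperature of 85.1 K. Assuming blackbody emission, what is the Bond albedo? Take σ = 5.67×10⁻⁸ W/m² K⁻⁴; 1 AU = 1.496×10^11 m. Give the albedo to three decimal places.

Orbital distance: d = 4.60 AU = 6.882×10^11 m.
S = L/(4πd²) = 38.14 W/m².
From σT⁴ = S(1−α)/4 we invert for α: 1−α = 4σT⁴/S.
σT⁴ = 2.974 W/m², so 4σT⁴ = 11.89 W/m².
Hence α = 1 − 11.89/38.14 = 0.6882.

0.688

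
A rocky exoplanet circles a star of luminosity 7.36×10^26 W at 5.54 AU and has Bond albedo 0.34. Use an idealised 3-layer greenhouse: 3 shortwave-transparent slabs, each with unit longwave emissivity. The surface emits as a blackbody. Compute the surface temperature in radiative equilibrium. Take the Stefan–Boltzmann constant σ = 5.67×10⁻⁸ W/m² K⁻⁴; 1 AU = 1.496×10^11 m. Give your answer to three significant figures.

177 K

d = 5.54 × 1.496×10^11 m = 8.288×10^11 m.
S = L/(4πd²) = 85.27 W/m².
Top-of-atmosphere balance: σT_e⁴ = S(1−α)/4 = 14.07 W/m² → T_e = 125.5 K.
With N = 3 opaque layers, T_s = (N+1)^(1/4)·T_e = 4^(1/4)·125.5 = 177.5 K.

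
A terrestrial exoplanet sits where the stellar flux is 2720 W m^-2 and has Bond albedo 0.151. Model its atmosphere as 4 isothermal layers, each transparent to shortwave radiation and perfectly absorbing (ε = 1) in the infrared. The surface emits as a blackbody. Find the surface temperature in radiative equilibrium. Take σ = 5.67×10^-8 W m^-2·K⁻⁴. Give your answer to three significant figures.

475 K

OLR = S(1−α)/4 = 577.3 W m^-2; the top layer radiates at T_e = 317.7 K.
With N = 4 opaque layers, T_s = (N+1)^(1/4)·T_e = 5^(1/4)·317.7 = 475.0 K.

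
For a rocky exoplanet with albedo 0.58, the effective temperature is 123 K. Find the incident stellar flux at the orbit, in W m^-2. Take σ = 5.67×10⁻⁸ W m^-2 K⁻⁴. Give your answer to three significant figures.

124 W m^-2

Invert the energy balance for S: S = 4σT⁴/(1−α).
The emitted flux is σT⁴ = 12.98 W m^-2.
So S = 4×12.98/(1−0.58) = 123.6 W m^-2.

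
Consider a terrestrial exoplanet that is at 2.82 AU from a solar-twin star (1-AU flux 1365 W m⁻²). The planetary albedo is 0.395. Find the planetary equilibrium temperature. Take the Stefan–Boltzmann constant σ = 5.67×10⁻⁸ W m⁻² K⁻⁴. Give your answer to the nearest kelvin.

By the inverse-square law, S = 1365/2.82² = 171.6 W m⁻².
The planet absorbs (1−α)S over its disc πR² and re-emits over 4πR², so the mean absorbed flux is (1−0.395)·171.6/4 = 25.96 W m⁻².
Set σT⁴ = 25.96 → T = (25.96/σ)^(1/4) = 146.3 K.

146 kelvin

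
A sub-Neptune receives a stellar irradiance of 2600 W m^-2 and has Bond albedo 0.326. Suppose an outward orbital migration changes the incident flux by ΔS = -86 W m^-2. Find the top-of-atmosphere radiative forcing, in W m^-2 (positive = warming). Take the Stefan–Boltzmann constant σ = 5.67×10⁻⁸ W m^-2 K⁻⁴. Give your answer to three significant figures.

ΔF = Δ[S(1−α)]/4 = (1−0.326)·-86/4 = -14.49 W m^-2.

-14.5 W m^-2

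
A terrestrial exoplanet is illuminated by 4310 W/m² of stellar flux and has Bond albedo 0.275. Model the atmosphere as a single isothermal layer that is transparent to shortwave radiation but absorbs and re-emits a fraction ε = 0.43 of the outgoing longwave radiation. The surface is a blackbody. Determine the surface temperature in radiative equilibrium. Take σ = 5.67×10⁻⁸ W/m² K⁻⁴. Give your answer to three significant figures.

364 K

The planet radiates to space at T_e = [S(1−α)/(4σ)]^(1/4) = 342.6 K.
For a single slab of emissivity ε, T_s⁴ = 2T_e⁴/(2−ε); thus T_s = 342.6·(1.274)^(1/4) = 364.0 K.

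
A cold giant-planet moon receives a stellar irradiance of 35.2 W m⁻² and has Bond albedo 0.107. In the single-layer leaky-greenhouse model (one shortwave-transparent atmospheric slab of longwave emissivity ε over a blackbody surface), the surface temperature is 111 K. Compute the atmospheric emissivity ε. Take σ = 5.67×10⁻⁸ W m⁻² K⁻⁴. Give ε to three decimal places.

0.174

TOA balance gives T_e = 108.5 K.
T_s⁴ = T_e⁴·2/(2−ε) → ε = 2 − 2(T_e/T_s)⁴ = 2 − 2·(108.5/111)⁴ = 0.1740.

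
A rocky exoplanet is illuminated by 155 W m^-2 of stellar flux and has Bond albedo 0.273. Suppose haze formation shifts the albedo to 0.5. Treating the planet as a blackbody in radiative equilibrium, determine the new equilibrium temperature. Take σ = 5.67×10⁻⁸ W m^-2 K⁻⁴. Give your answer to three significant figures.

136 K

New equilibrium: T₂ = [(1−0.5)·155.0/(4σ)]^(1/4) = 136.0 K.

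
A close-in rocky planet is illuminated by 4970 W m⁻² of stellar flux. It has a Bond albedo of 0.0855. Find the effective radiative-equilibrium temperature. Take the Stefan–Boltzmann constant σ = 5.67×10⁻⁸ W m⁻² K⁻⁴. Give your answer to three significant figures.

Averaging over the sphere, the absorbed flux is S(1−α)/4 = 1136 W m⁻².
Set σT⁴ = 1136 → T = (1136/σ)^(1/4) = 376.2 K.

376 K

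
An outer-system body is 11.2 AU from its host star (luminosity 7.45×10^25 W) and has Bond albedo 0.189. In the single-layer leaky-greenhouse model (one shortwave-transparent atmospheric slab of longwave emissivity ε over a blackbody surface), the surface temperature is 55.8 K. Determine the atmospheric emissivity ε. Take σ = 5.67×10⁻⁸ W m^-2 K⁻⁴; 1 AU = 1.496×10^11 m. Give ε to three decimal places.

Orbital distance: d = 11.2 AU = 1.676×10^12 m.
S = L/(4πd²) = 2.112 W m^-2.
Effective temperature: T_e = [S(1−α)/(4σ)]^(1/4) = 52.42 K.
Inverting T_s⁴ = 2T_e⁴/(2−ε): (T_e/T_s)⁴ = 0.7789, so ε = 2(1 − 0.7789) = 0.4422.

0.442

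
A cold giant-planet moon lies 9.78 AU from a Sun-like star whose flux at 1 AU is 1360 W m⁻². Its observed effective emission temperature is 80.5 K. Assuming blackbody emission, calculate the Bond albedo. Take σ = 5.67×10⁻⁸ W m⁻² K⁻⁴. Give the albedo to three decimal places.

0.330

By the inverse-square law, S = 1360/9.78² = 14.22 W m⁻².
From σT⁴ = S(1−α)/4 we invert for α: 1−α = 4σT⁴/S.
4σT⁴ = 4·5.67×10⁻⁸·(80.5)⁴ = 9.524 W m⁻².
Hence α = 1 − 9.524/14.22 = 0.3302.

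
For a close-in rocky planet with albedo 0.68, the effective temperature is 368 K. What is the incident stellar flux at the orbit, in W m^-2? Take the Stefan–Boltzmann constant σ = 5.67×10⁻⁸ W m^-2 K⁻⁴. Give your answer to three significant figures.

13000 W m^-2

From S(1−α)/4 = σT⁴: S = 4σT⁴/(1−α).
σT⁴ = 5.67×10⁻⁸·(368)⁴ = 1040 W m^-2.
S = 4·1040/0.32 = 13000 W m^-2.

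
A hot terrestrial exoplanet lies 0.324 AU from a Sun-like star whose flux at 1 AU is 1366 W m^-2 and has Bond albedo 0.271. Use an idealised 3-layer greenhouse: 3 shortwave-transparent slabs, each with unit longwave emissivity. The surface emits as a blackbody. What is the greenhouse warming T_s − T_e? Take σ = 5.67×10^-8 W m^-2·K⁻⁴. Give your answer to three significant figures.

Irradiance scales as 1/d², so S = 1366 W m^-2 × (1/0.324)² = 13010 W m^-2.
OLR = S(1−α)/4 = 2372 W m^-2; the top layer radiates at T_e = 452.2 K.
Surface: T_s = (4)^¼·T_e = 639.6 K.
So the greenhouse effect raises the surface by 639.6 − 452.2 = 187.3 K.

187 kelvin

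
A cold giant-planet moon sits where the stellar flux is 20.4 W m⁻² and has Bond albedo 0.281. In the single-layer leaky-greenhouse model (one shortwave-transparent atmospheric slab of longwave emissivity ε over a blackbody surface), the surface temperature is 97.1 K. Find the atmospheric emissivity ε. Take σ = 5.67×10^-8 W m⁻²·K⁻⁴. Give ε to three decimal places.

TOA balance gives T_e = 89.68 K.
Inverting T_s⁴ = 2T_e⁴/(2−ε): (T_e/T_s)⁴ = 0.7275, so ε = 2(1 − 0.7275) = 0.5450.

0.545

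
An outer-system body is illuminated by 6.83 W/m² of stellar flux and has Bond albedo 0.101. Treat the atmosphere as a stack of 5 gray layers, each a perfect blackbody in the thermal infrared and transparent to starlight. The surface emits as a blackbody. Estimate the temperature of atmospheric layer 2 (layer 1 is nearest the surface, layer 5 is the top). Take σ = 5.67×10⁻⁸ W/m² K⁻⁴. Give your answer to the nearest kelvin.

102 K

Top-of-atmosphere balance: σT_e⁴ = S(1−α)/4 = 1.535 W/m² → T_e = 72.13 K.
The net upward flux σT_e⁴ is constant between every pair of levels, so T_k⁴ = (N+1−k)T_e⁴.
With k = 2: T_2 = (5+1−2)^¼·72.13 K = 102.0 K.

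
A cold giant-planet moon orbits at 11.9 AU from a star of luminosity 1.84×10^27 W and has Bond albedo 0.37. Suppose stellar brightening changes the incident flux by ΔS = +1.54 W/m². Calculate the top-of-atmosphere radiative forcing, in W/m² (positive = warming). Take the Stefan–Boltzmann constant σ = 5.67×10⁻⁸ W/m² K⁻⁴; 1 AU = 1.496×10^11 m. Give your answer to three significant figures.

0.243 W/m²

Orbital distance: d = 11.9 AU = 1.780×10^12 m.
Spreading L over a sphere of radius d: S = 1.84×10^27/(4π·1.78×10^12²) = 46.20 W/m².
Only a fraction (1−α) is absorbed and it's spread over 4πR², so ΔF = (1−α)ΔS/4 = 0.2426 W/m².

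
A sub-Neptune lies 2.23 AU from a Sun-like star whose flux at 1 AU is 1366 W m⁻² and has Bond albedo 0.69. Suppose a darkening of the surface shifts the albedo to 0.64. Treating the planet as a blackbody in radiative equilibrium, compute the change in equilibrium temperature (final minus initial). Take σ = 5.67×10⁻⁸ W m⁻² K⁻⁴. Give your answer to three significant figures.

Irradiance scales as 1/d², so S = 1366 W m⁻² × (1/2.23)² = 274.7 W m⁻².
Initial: T₁ = [S(1−0.69)/(4σ)]^(1/4) = 139.2 K.
After:  T₂ = [274.7·0.36/(4σ)]^(1/4) = 144.5 K.
Change: 144.5 − 139.2 = 5.302 K.

5.30 kelvin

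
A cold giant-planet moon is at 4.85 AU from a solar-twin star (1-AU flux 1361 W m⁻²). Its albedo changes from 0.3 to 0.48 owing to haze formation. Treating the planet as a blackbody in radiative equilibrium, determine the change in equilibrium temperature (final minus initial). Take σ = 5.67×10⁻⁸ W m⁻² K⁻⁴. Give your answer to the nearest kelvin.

By the inverse-square law, S = 1361/4.85² = 57.86 W m⁻².
Initial: T₁ = [S(1−0.3)/(4σ)]^(1/4) = 115.6 K.
After:  T₂ = [57.86·0.52/(4σ)]^(1/4) = 107.3 K.
ΔT = T₂ − T₁ = -8.279 K.

-8 K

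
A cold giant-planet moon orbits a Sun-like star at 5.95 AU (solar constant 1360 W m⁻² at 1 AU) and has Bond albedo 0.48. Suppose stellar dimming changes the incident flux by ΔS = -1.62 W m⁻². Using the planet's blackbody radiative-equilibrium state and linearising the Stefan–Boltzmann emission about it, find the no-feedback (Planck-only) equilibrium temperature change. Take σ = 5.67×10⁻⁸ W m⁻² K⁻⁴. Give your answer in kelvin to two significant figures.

Flux at the orbit: S = 1360/(5.95)² = 38.42 W m⁻².
The baseline emission temperature is T_e = 96.88 K.
ΔF = Δ[S(1−α)]/4 = (1−0.48)·-1.62/4 = -0.2106 W m⁻².
Linearising σT⁴ gives d(σT⁴)/dT = 4σT_e³ = 0.2062 W m⁻² per K.
Hence the no-feedback warming is ΔF/(4σT_e³) = -1.02 K.

-1.0 kelvin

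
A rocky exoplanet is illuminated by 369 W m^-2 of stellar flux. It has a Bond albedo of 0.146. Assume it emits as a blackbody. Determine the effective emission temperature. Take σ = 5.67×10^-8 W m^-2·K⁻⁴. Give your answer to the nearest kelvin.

Absorbed flux (global mean): S(1−α)/4 = 369.0·0.854/4 = 78.78 W m^-2.
In equilibrium σT⁴ equals this, so T = 193.1 K.

193 K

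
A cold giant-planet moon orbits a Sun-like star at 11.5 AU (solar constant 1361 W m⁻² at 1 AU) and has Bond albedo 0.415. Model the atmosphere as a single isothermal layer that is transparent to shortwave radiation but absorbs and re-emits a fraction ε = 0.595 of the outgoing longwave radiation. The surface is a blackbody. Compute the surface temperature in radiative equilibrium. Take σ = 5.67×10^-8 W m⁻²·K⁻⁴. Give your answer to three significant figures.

Flux at the orbit: S = 1361/(11.5)² = 10.29 W m⁻².
The planet radiates to space at T_e = [S(1−α)/(4σ)]^(1/4) = 71.78 K.
The surface balance (absorbed SW + ε·downward IR = σT_s⁴) with T_a⁴ = T_s⁴/2 reduces to T_s = T_e·[2/(2−ε)]^¼ = 78.40 K.

78.4 K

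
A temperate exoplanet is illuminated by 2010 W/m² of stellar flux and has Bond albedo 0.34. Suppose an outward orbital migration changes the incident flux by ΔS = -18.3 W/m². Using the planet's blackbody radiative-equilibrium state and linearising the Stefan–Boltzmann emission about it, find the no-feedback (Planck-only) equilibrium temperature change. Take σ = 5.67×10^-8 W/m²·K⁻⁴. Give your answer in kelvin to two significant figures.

-0.63 K

The baseline emission temperature is T_e = 276.6 K.
ΔF = Δ[S(1−α)]/4 = (1−0.34)·-18.3/4 = -3.019 W/m².
Planck response: λ_P = 4σT_e³ = 4·5.67×10⁻⁸·(276.6)³ = 4.797 W/m²/K.
So ΔT₀ = -3.019/4.797 = -0.629 K.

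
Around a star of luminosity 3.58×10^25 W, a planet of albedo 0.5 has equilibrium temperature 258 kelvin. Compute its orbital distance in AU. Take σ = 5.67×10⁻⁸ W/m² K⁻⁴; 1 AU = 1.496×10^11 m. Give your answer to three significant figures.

0.252 AU

Required flux: S = 4σT⁴/(1−α) = 2010 W/m².
From L = 4πd²S, d = √(3.58×10^25/(4π·2010)) = 3.765×10^10 m = 0.2517 AU.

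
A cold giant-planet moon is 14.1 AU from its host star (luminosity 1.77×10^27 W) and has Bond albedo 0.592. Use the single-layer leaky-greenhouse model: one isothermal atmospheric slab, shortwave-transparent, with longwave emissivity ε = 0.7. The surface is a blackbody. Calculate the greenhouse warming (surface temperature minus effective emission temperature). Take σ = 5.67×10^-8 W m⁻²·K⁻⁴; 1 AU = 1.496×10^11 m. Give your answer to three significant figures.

9.88 K

d = 14.1 × 1.496×10^11 m = 2.109×10^12 m.
Spreading L over a sphere of radius d: S = 1.77×10^27/(4π·2.11×10^12²) = 31.66 W m⁻².
At the top of the atmosphere, σT_e⁴ = S(1−α)/4 = 3.229 W m⁻², giving T_e = 86.87 K.
The surface balance (absorbed SW + ε·downward IR = σT_s⁴) with T_a⁴ = T_s⁴/2 reduces to T_s = T_e·[2/(2−ε)]^¼ = 96.75 K.
Greenhouse warming: T_s − T_e = 9.878 K.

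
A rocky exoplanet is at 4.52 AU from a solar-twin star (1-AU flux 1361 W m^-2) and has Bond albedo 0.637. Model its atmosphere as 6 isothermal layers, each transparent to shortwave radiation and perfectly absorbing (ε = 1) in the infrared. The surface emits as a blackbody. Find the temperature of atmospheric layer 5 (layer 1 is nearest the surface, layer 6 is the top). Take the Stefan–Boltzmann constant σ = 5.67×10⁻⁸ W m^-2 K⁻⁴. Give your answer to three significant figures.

By the inverse-square law, S = 1361/4.52² = 66.62 W m^-2.
Top-of-atmosphere balance: σT_e⁴ = S(1−α)/4 = 6.045 W m^-2 → T_e = 101.6 K.
In the N-layer model, layer k (counted from the surface) has T_k = (N+1−k)^(1/4)·T_e.
With k = 5: T_5 = (6+1−5)^¼·101.6 K = 120.8 K.

121 K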